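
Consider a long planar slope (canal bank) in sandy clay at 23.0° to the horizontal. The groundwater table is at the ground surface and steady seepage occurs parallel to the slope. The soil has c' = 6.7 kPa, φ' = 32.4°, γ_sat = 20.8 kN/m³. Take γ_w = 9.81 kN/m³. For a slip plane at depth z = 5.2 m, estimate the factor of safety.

FS = 0.96

With seepage parallel to the slope and the water table at the surface, the effective normal stress on the slip plane uses the buoyant unit weight γ' = γ_sat − γ_w while the driving shear stress uses γ_sat:
FS = [c' + γ' z cos²β tanφ'] / [γ_sat z sinβ cosβ]
γ' = 20.8 − 9.81 = 10.99 kN/m³
Numerator = 6.7 + 10.99·5.2·cos²23.0°·tan32.4° = 6.7 + 10.99·5.2·0.8473·0.6346 = 37.430 kPa
Denominator = 20.8·5.2·sin23.0°·cos23.0° = 20.8·5.2·0.3907·0.9205 = 38.902 kPa
FS = 37.430 / 38.902 = 0.962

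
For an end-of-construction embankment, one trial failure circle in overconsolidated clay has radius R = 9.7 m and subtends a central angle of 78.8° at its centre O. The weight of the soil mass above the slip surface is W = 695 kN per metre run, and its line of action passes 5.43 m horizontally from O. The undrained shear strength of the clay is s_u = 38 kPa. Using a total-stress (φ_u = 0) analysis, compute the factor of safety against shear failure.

Taking moments about the centre O, the resisting moment is provided by the undrained shear strength acting along the arc:
Arc length L_a = R·θ = 9.7·(78.8°·π/180) = 9.7·1.3753 = 13.34 m
M_R = s_u·L_a·R = 38·13.34·9.7 = 4917.3 kN·m/m
M_D = W·d = 695·5.43 = 3773.8 kN·m/m
FS = M_R / M_D = 4917.3 / 3773.8 = 1.303

FS = 1.30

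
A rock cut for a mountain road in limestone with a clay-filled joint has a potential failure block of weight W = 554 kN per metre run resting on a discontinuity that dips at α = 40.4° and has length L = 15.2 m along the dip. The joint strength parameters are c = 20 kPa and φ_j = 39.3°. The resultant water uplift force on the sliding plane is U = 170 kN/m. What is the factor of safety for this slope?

FS = 1.42

Resolving the block weight along and normal to the plane and applying the Mohr–Coulomb strength on the joint:
N' = W cosα − U = 554·cos40.4° − 170 = 251.9 kN/m
Driving force T = W sinα = 554·sin40.4° = 359.1 kN/m
Resisting force R = c·L + N'·tanφ_j = 20·15.2 + 251.9·tan39.3° = 304.0 + 206.2 = 510.2 kN/m
FS = R / T = 510.2 / 359.1 = 1.421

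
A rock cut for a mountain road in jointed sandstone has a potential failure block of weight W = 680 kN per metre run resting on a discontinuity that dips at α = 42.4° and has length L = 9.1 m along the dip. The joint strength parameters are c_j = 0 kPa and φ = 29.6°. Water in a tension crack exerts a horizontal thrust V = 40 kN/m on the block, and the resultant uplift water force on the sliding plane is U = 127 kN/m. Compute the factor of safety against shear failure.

FS = 0.41

Resolving the block weight along and normal to the plane and applying the Mohr–Coulomb strength on the joint:
N' = W cosα − U − V sinα = 680·cos42.4° − 127 − 40·sin42.4° = 348.2 kN/m
Driving force T = W sinα + V cosα = 680·sin42.4° + 40·cos42.4° = 488.1 kN/m
Resisting force R = c_j·L + N'·tanφ = 0·9.1 + 348.2·tan29.6° = 0.0 + 197.8 = 197.8 kN/m
FS = R / T = 197.8 / 488.1 = 0.405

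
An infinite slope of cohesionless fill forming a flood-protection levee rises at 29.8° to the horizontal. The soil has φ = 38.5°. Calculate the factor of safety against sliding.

For a dry cohesionless infinite slope the factor of safety is FS = tanφ / tanβ.
FS = tan38.5° / tan29.8° = 0.7954 / 0.5727 = 1.389

FS = 1.39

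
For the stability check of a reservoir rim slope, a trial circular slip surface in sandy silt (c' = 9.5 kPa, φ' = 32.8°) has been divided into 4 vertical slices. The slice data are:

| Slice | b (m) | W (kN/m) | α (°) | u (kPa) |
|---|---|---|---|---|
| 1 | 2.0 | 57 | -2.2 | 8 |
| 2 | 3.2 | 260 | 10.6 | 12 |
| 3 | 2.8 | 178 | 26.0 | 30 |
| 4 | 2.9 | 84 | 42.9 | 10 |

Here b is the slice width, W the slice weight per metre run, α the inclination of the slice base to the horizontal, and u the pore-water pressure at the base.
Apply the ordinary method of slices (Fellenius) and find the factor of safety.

Ordinary method of slices: FS = Σ[c'·Δl_i + (W_i cosα_i − u_i·Δl_i)·tanφ'] / Σ W_i sinα_i, with Δl_i = b_i / cosα_i.
Slice 1: Δl = 2.0/cos(-2.2°) = 2.001 m; N'_1 = 57·cos(-2.2°) − 8·2.001 = 40.9; c'Δl = 19.01; W sinα = -2.2
Slice 2: Δl = 3.2/cos10.6° = 3.256 m; N'_2 = 260·cos10.6° − 12·3.256 = 216.5; c'Δl = 30.93; W sinα = 47.8
Slice 3: Δl = 2.8/cos26.0° = 3.115 m; N'_3 = 178·cos26.0° − 30·3.115 = 66.5; c'Δl = 29.60; W sinα = 78.0
Slice 4: Δl = 2.9/cos42.9° = 3.959 m; N'_4 = 84·cos42.9° − 10·3.959 = 21.9; c'Δl = 37.61; W sinα = 57.2
Σc'Δl = 117.1 kN/m; ΣN' = 345.9 kN/m; ΣW sinα = 180.8 kN/m
Resisting = 117.1 + 345.9·tan32.8° = 117.1 + 222.9 = 340.1 kN/m
FS = 340.1 / 180.8 = 1.880

FS = 1.88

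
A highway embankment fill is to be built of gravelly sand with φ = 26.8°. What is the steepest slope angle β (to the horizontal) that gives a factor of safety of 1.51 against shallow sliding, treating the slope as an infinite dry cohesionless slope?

For an infinite dry cohesionless slope FS = tanφ/tanβ, so tanβ = tanφ / FS.
tanβ = tan26.8° / 1.51 = 0.5051 / 1.51 = 0.3345
β = arctan(0.3345) = 18.50°

β = 18.5°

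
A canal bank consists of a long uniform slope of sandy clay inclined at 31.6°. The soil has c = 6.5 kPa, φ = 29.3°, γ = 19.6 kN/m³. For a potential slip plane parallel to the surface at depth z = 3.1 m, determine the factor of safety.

FS = 1.15

For an infinite slope with a slip plane parallel to the surface (no pore pressure): FS = [c + γz cos²β tanφ] / [γz sinβ cosβ].
γz = 19.6·3.1 = 60.76 kN/m²
Numerator = 6.5 + 60.76·cos²31.6°·tan29.3° = 6.5 + 60.76·0.7254·0.5612 = 31.235 kPa
Denominator = 60.76·sin31.6°·cos31.6° = 60.76·0.5240·0.8517 = 27.117 kPa
FS = 31.235 / 27.117 = 1.152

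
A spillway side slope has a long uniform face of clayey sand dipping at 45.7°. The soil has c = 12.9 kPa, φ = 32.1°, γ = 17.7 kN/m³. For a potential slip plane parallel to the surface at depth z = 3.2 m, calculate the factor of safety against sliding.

FS = 1.07

For an infinite slope with a slip plane parallel to the surface (no pore pressure): FS = [c + γz cos²β tanφ] / [γz sinβ cosβ].
γz = 17.7·3.2 = 56.64 kN/m²
Numerator = 12.9 + 56.64·cos²45.7°·tan32.1° = 12.9 + 56.64·0.4878·0.6273 = 30.231 kPa
Denominator = 56.64·sin45.7°·cos45.7° = 56.64·0.7157·0.6984 = 28.312 kPa
FS = 30.231 / 28.312 = 1.068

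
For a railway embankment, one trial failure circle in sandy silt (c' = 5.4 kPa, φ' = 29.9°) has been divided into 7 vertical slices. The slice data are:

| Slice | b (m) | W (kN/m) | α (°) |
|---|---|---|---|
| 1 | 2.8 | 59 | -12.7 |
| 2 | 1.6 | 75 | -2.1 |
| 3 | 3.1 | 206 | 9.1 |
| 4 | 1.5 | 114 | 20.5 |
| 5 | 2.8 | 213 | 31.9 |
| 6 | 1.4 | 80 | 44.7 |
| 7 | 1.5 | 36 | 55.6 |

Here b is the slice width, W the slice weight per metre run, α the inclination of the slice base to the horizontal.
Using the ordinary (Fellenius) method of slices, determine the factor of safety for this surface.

Ordinary method of slices: FS = Σ[c'·Δl_i + (W_i cosα_i)·tanφ'] / Σ W_i sinα_i, with Δl_i = b_i / cosα_i.
Slice 1: Δl = 2.8/cos(-12.7°) = 2.870 m; N'_1 = 59·cos(-12.7°) = 57.6; c'Δl = 15.50; W sinα = -13.0
Slice 2: Δl = 1.6/cos(-2.1°) = 1.601 m; N'_2 = 75·cos(-2.1°) = 74.9; c'Δl = 8.65; W sinα = -2.7
Slice 3: Δl = 3.1/cos9.1° = 3.140 m; N'_3 = 206·cos9.1° = 203.4; c'Δl = 16.95; W sinα = 32.6
Slice 4: Δl = 1.5/cos20.5° = 1.601 m; N'_4 = 114·cos20.5° = 106.8; c'Δl = 8.65; W sinα = 39.9
Slice 5: Δl = 2.8/cos31.9° = 3.298 m; N'_5 = 213·cos31.9° = 180.8; c'Δl = 17.81; W sinα = 112.6
Slice 6: Δl = 1.4/cos44.7° = 1.970 m; N'_6 = 80·cos44.7° = 56.9; c'Δl = 10.64; W sinα = 56.3
Slice 7: Δl = 1.5/cos55.6° = 2.655 m; N'_7 = 36·cos55.6° = 20.3; c'Δl = 14.34; W sinα = 29.7
Σc'Δl = 92.5 kN/m; ΣN' = 700.7 kN/m; ΣW sinα = 255.3 kN/m
Resisting = 92.5 + 700.7·tan29.9° = 92.5 + 402.9 = 495.5 kN/m
FS = 495.5 / 255.3 = 1.941

FS = 1.94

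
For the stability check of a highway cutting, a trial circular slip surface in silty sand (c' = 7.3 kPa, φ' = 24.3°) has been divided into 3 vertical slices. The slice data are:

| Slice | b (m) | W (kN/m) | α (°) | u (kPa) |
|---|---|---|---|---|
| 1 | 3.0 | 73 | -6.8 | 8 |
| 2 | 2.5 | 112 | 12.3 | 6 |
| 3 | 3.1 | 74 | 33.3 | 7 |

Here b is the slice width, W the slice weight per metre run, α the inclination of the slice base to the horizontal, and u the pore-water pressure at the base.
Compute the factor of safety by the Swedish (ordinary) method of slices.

Ordinary method of slices: FS = Σ[c'·Δl_i + (W_i cosα_i − u_i·Δl_i)·tanφ'] / Σ W_i sinα_i, with Δl_i = b_i / cosα_i.
Slice 1: Δl = 3.0/cos(-6.8°) = 3.021 m; N'_1 = 73·cos(-6.8°) − 8·3.021 = 48.3; c'Δl = 22.06; W sinα = -8.6
Slice 2: Δl = 2.5/cos12.3° = 2.559 m; N'_2 = 112·cos12.3° − 6·2.559 = 94.1; c'Δl = 18.68; W sinα = 23.9
Slice 3: Δl = 3.1/cos33.3° = 3.709 m; N'_3 = 74·cos33.3° − 7·3.709 = 35.9; c'Δl = 27.08; W sinα = 40.6
Σc'Δl = 67.8 kN/m; ΣN' = 178.3 kN/m; ΣW sinα = 55.8 kN/m
Resisting = 67.8 + 178.3·tan24.3° = 67.8 + 80.5 = 148.3 kN/m
FS = 148.3 / 55.8 = 2.656

FS = 2.66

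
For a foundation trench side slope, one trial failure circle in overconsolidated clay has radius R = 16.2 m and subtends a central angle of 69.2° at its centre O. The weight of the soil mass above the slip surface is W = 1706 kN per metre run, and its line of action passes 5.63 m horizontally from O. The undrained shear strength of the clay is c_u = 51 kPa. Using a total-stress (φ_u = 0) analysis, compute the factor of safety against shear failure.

Taking moments about the centre O, the resisting moment is provided by the undrained shear strength acting along the arc:
Arc length L_a = R·θ = 16.2·(69.2°·π/180) = 16.2·1.2078 = 19.57 m
M_R = c_u·L_a·R = 51·19.57·16.2 = 16165.3 kN·m/m
M_D = W·d = 1706·5.63 = 9604.8 kN·m/m
FS = M_R / M_D = 16165.3 / 9604.8 = 1.683

FS = 1.68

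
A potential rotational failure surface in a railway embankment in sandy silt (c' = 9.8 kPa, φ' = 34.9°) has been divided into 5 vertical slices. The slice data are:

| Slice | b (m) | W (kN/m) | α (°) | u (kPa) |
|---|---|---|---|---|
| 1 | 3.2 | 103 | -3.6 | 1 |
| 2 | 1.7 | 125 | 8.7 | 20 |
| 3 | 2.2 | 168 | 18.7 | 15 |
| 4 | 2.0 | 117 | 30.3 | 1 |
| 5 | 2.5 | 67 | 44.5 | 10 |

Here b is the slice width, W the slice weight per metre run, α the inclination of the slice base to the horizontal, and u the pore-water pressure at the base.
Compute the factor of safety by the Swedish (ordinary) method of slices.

Ordinary method of slices: FS = Σ[c'·Δl_i + (W_i cosα_i − u_i·Δl_i)·tanφ'] / Σ W_i sinα_i, with Δl_i = b_i / cosα_i.
Slice 1: Δl = 3.2/cos(-3.6°) = 3.206 m; N'_1 = 103·cos(-3.6°) − 1·3.206 = 99.6; c'Δl = 31.42; W sinα = -6.5
Slice 2: Δl = 1.7/cos8.7° = 1.720 m; N'_2 = 125·cos8.7° − 20·1.720 = 89.2; c'Δl = 16.85; W sinα = 18.9
Slice 3: Δl = 2.2/cos18.7° = 2.323 m; N'_3 = 168·cos18.7° − 15·2.323 = 124.3; c'Δl = 22.76; W sinα = 53.9
Slice 4: Δl = 2.0/cos30.3° = 2.316 m; N'_4 = 117·cos30.3° − 1·2.316 = 98.7; c'Δl = 22.70; W sinα = 59.0
Slice 5: Δl = 2.5/cos44.5° = 3.505 m; N'_5 = 67·cos44.5° − 10·3.505 = 12.7; c'Δl = 34.35; W sinα = 47.0
Σc'Δl = 128.1 kN/m; ΣN' = 424.5 kN/m; ΣW sinα = 172.3 kN/m
Resisting = 128.1 + 424.5·tan34.9° = 128.1 + 296.1 = 424.2 kN/m
FS = 424.2 / 172.3 = 2.462

FS = 2.46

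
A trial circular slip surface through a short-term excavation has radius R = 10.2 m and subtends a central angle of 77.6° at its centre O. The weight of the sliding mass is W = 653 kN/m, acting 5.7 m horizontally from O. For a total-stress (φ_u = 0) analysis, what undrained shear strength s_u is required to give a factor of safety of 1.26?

FS = s_u·L_a·R / (W·d), so s_u = FS·W·d / (L_a·R).
Arc length L_a = R·θ = 10.2·(77.6°·π/180) = 10.2·1.3544 = 13.81 m
s_u = 1.26·653·5.7 / (13.81·10.2) = 4689.8 / 140.91 = 33.28 kPa

s_u = 33.3 kPa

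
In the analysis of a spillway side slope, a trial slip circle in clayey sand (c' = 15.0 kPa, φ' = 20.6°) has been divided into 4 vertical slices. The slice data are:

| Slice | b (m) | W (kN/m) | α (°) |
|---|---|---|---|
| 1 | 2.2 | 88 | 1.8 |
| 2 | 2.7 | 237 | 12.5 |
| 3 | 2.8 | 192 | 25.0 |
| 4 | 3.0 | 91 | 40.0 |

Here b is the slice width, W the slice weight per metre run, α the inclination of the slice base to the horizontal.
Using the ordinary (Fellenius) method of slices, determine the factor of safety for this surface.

FS = 2.02

Ordinary method of slices: FS = Σ[c'·Δl_i + (W_i cosα_i)·tanφ'] / Σ W_i sinα_i, with Δl_i = b_i / cosα_i.
Slice 1: Δl = 2.2/cos1.8° = 2.201 m; N'_1 = 88·cos1.8° = 88.0; c'Δl = 33.02; W sinα = 2.8
Slice 2: Δl = 2.7/cos12.5° = 2.766 m; N'_2 = 237·cos12.5° = 231.4; c'Δl = 41.48; W sinα = 51.3
Slice 3: Δl = 2.8/cos25.0° = 3.089 m; N'_3 = 192·cos25.0° = 174.0; c'Δl = 46.34; W sinα = 81.1
Slice 4: Δl = 3.0/cos40.0° = 3.916 m; N'_4 = 91·cos40.0° = 69.7; c'Δl = 58.74; W sinα = 58.5
Σc'Δl = 179.6 kN/m; ΣN' = 563.1 kN/m; ΣW sinα = 193.7 kN/m
Resisting = 179.6 + 563.1·tan20.6° = 179.6 + 211.6 = 391.2 kN/m
FS = 391.2 / 193.7 = 2.020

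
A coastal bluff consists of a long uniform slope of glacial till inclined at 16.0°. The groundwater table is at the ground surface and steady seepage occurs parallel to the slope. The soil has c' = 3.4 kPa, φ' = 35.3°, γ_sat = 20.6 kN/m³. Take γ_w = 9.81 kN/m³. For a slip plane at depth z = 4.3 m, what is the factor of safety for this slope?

With seepage parallel to the slope and the water table at the surface, the effective normal stress on the slip plane uses the buoyant unit weight γ' = γ_sat − γ_w while the driving shear stress uses γ_sat:
FS = [c' + γ' z cos²β tanφ'] / [γ_sat z sinβ cosβ]
γ' = 20.6 − 9.81 = 10.79 kN/m³
Numerator = 3.4 + 10.79·4.3·cos²16.0°·tan35.3° = 3.4 + 10.79·4.3·0.9240·0.7080 = 33.755 kPa
Denominator = 20.6·4.3·sin16.0°·cos16.0° = 20.6·4.3·0.2756·0.9613 = 23.470 kPa
FS = 33.755 / 23.470 = 1.438

FS = 1.44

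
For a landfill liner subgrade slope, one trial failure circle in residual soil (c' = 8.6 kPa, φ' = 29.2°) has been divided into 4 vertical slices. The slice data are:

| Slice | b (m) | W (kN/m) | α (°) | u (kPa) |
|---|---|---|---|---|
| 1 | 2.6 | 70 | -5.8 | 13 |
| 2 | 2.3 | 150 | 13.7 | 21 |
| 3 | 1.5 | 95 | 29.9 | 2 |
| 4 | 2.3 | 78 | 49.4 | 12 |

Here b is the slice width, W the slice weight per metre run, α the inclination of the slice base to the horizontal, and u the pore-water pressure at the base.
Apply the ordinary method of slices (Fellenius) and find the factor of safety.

Ordinary method of slices: FS = Σ[c'·Δl_i + (W_i cosα_i − u_i·Δl_i)·tanφ'] / Σ W_i sinα_i, with Δl_i = b_i / cosα_i.
Slice 1: Δl = 2.6/cos(-5.8°) = 2.613 m; N'_1 = 70·cos(-5.8°) − 13·2.613 = 35.7; c'Δl = 22.48; W sinα = -7.1
Slice 2: Δl = 2.3/cos13.7° = 2.367 m; N'_2 = 150·cos13.7° − 21·2.367 = 96.0; c'Δl = 20.36; W sinα = 35.5
Slice 3: Δl = 1.5/cos29.9° = 1.730 m; N'_3 = 95·cos29.9° − 2·1.730 = 78.9; c'Δl = 14.88; W sinα = 47.4
Slice 4: Δl = 2.3/cos49.4° = 3.534 m; N'_4 = 78·cos49.4° − 12·3.534 = 8.3; c'Δl = 30.39; W sinα = 59.2
Σc'Δl = 88.1 kN/m; ΣN' = 218.9 kN/m; ΣW sinα = 135.0 kN/m
Resisting = 88.1 + 218.9·tan29.2° = 88.1 + 122.4 = 210.5 kN/m
FS = 210.5 / 135.0 = 1.559

FS = 1.56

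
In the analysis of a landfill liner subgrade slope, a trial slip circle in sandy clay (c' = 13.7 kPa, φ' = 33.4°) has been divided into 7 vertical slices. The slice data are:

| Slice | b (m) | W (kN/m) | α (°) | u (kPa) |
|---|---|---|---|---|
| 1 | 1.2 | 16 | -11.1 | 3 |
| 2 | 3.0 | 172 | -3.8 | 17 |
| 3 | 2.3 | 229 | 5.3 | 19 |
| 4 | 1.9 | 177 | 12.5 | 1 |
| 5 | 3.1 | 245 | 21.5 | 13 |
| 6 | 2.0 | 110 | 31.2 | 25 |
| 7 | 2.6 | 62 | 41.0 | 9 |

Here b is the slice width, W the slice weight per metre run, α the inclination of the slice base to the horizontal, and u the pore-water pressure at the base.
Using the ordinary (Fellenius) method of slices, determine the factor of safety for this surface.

Ordinary method of slices: FS = Σ[c'·Δl_i + (W_i cosα_i − u_i·Δl_i)·tanφ'] / Σ W_i sinα_i, with Δl_i = b_i / cosα_i.
Slice 1: Δl = 1.2/cos(-11.1°) = 1.223 m; N'_1 = 16·cos(-11.1°) − 3·1.223 = 12.0; c'Δl = 16.75; W sinα = -3.1
Slice 2: Δl = 3.0/cos(-3.8°) = 3.007 m; N'_2 = 172·cos(-3.8°) − 17·3.007 = 120.5; c'Δl = 41.19; W sinα = -11.4
Slice 3: Δl = 2.3/cos5.3° = 2.310 m; N'_3 = 229·cos5.3° − 19·2.310 = 184.1; c'Δl = 31.65; W sinα = 21.2
Slice 4: Δl = 1.9/cos12.5° = 1.946 m; N'_4 = 177·cos12.5° − 1·1.946 = 170.9; c'Δl = 26.66; W sinα = 38.3
Slice 5: Δl = 3.1/cos21.5° = 3.332 m; N'_5 = 245·cos21.5° − 13·3.332 = 184.6; c'Δl = 45.65; W sinα = 89.8
Slice 6: Δl = 2.0/cos31.2° = 2.338 m; N'_6 = 110·cos31.2° − 25·2.338 = 35.6; c'Δl = 32.03; W sinα = 57.0
Slice 7: Δl = 2.6/cos41.0° = 3.445 m; N'_7 = 62·cos41.0° − 9·3.445 = 15.8; c'Δl = 47.20; W sinα = 40.7
Σc'Δl = 241.1 kN/m; ΣN' = 723.6 kN/m; ΣW sinα = 232.4 kN/m
Resisting = 241.1 + 723.6·tan33.4° = 241.1 + 477.1 = 718.2 kN/m
FS = 718.2 / 232.4 = 3.090

FS = 3.09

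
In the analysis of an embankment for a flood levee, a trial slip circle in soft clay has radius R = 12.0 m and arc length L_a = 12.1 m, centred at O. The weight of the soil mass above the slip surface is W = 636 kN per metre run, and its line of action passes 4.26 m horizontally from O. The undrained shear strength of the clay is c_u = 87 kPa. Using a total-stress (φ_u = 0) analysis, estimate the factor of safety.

FS = 4.66

Taking moments about the centre O, the resisting moment is provided by the undrained shear strength acting along the arc:
M_R = c_u·L_a·R = 87·12.10·12.0 = 12632.4 kN·m/m
M_D = W·d = 636·4.26 = 2709.4 kN·m/m
FS = M_R / M_D = 12632.4 / 2709.4 = 4.663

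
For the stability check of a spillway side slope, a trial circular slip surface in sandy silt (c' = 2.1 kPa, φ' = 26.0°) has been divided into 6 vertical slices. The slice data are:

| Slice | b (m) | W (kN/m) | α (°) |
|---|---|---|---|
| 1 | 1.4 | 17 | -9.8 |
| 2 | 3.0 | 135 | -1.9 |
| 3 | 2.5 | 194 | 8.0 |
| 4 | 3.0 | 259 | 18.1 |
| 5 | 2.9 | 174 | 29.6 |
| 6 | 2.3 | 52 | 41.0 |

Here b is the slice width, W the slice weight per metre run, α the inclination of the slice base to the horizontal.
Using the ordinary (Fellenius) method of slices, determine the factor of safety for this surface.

FS = 1.89

Ordinary method of slices: FS = Σ[c'·Δl_i + (W_i cosα_i)·tanφ'] / Σ W_i sinα_i, with Δl_i = b_i / cosα_i.
Slice 1: Δl = 1.4/cos(-9.8°) = 1.421 m; N'_1 = 17·cos(-9.8°) = 16.8; c'Δl = 2.98; W sinα = -2.9
Slice 2: Δl = 3.0/cos(-1.9°) = 3.002 m; N'_2 = 135·cos(-1.9°) = 134.9; c'Δl = 6.30; W sinα = -4.5
Slice 3: Δl = 2.5/cos8.0° = 2.525 m; N'_3 = 194·cos8.0° = 192.1; c'Δl = 5.30; W sinα = 27.0
Slice 4: Δl = 3.0/cos18.1° = 3.156 m; N'_4 = 259·cos18.1° = 246.2; c'Δl = 6.63; W sinα = 80.5
Slice 5: Δl = 2.9/cos29.6° = 3.335 m; N'_5 = 174·cos29.6° = 151.3; c'Δl = 7.00; W sinα = 85.9
Slice 6: Δl = 2.3/cos41.0° = 3.048 m; N'_6 = 52·cos41.0° = 39.2; c'Δl = 6.40; W sinα = 34.1
Σc'Δl = 34.6 kN/m; ΣN' = 780.5 kN/m; ΣW sinα = 220.2 kN/m
Resisting = 34.6 + 780.5·tan26.0° = 34.6 + 380.7 = 415.3 kN/m
FS = 415.3 / 220.2 = 1.886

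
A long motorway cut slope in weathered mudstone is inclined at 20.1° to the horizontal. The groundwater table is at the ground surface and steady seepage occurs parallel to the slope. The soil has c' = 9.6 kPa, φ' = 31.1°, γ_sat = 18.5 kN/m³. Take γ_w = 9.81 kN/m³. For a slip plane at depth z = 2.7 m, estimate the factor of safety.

With seepage parallel to the slope and the water table at the surface, the effective normal stress on the slip plane uses the buoyant unit weight γ' = γ_sat − γ_w while the driving shear stress uses γ_sat:
FS = [c' + γ' z cos²β tanφ'] / [γ_sat z sinβ cosβ]
γ' = 18.5 − 9.81 = 8.69 kN/m³
Numerator = 9.6 + 8.69·2.7·cos²20.1°·tan31.1° = 9.6 + 8.69·2.7·0.8819·0.6032 = 22.082 kPa
Denominator = 18.5·2.7·sin20.1°·cos20.1° = 18.5·2.7·0.3437·0.9391 = 16.120 kPa
FS = 22.082 / 16.120 = 1.370

FS = 1.37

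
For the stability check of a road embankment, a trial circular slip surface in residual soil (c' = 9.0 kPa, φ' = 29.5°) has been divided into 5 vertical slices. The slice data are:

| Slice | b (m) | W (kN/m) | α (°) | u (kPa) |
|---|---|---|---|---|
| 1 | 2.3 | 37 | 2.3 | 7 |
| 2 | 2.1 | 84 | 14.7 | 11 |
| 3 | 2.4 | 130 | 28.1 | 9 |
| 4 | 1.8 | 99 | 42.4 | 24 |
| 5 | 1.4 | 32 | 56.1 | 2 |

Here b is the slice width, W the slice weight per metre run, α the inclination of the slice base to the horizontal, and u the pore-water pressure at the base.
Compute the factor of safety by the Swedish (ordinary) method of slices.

FS = 1.24

Ordinary method of slices: FS = Σ[c'·Δl_i + (W_i cosα_i − u_i·Δl_i)·tanφ'] / Σ W_i sinα_i, with Δl_i = b_i / cosα_i.
Slice 1: Δl = 2.3/cos2.3° = 2.302 m; N'_1 = 37·cos2.3° − 7·2.302 = 20.9; c'Δl = 20.72; W sinα = 1.5
Slice 2: Δl = 2.1/cos14.7° = 2.171 m; N'_2 = 84·cos14.7° − 11·2.171 = 57.4; c'Δl = 19.54; W sinα = 21.3
Slice 3: Δl = 2.4/cos28.1° = 2.721 m; N'_3 = 130·cos28.1° − 9·2.721 = 90.2; c'Δl = 24.49; W sinα = 61.2
Slice 4: Δl = 1.8/cos42.4° = 2.438 m; N'_4 = 99·cos42.4° − 24·2.438 = 14.6; c'Δl = 21.94; W sinα = 66.8
Slice 5: Δl = 1.4/cos56.1° = 2.510 m; N'_5 = 32·cos56.1° − 2·2.510 = 12.8; c'Δl = 22.59; W sinα = 26.6
Σc'Δl = 109.3 kN/m; ΣN' = 195.9 kN/m; ΣW sinα = 177.3 kN/m
Resisting = 109.3 + 195.9·tan29.5° = 109.3 + 110.8 = 220.1 kN/m
FS = 220.1 / 177.3 = 1.241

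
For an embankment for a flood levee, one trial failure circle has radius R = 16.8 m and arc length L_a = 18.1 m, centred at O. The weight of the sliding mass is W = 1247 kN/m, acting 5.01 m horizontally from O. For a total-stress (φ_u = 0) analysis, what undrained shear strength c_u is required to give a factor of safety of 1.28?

c_u = 26.3 kPa

FS = c_u·L_a·R / (W·d), so c_u = FS·W·d / (L_a·R).
c_u = 1.28·1247·5.01 / (18.10·16.8) = 7996.8 / 304.08 = 26.30 kPa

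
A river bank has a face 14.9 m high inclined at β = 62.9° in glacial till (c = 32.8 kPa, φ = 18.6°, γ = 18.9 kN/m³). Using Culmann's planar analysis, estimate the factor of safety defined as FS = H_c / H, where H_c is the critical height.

H_c = (4c/γ) · sinβ cosφ / [1 − cos(β − φ)]
    = (4·32.8/18.9) · sin62.9°·cos18.6° / [1 − cos44.3°]
    = 6.942 · 0.8437 / 0.2843 = 20.60 m
FS = H_c / H = 20.60 / 14.9 = 1.383

FS = 1.38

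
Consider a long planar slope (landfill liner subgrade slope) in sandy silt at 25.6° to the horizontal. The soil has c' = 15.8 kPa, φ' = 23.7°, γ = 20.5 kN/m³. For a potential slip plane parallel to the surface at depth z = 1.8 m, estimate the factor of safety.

For an infinite slope with a slip plane parallel to the surface (no pore pressure): FS = [c' + γz cos²β tanφ'] / [γz sinβ cosβ].
γz = 20.5·1.8 = 36.90 kN/m²
Numerator = 15.8 + 36.90·cos²25.6°·tan23.7° = 15.8 + 36.90·0.8133·0.4390 = 28.974 kPa
Denominator = 36.90·sin25.6°·cos25.6° = 36.90·0.4321·0.9018 = 14.379 kPa
FS = 28.974 / 14.379 = 2.015

FS = 2.02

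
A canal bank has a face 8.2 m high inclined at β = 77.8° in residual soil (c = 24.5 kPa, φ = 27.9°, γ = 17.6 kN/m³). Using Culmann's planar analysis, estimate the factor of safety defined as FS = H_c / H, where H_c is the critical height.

FS = 1.65

H_c = (4c/γ) · sinβ cosφ / [1 − cos(β − φ)]
    = (4·24.5/17.6) · sin77.8°·cos27.9° / [1 − cos49.9°]
    = 5.568 · 0.8638 / 0.3559 = 13.52 m
FS = H_c / H = 13.52 / 8.2 = 1.648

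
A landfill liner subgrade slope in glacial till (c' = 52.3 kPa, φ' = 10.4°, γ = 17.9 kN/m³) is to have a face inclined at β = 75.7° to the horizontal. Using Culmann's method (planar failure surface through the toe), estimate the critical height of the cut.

H_c = 19.13 m

Culmann's analysis gives the critical failure plane at α_cr = (β + φ')/2 = (75.7 + 10.4)/2 = 43.1°, and the critical height
H_c = (4c'/γ) · sinβ cosφ' / [1 − cos(β − φ')]
    = (4·52.3/17.9) · sin75.7°·cos10.4° / [1 − cos(65.3°)]
    = 11.687 · 0.9690·0.9836 / [1 − 0.4179]
    = 11.687 · 0.9531 / 0.5821
    = 19.13 m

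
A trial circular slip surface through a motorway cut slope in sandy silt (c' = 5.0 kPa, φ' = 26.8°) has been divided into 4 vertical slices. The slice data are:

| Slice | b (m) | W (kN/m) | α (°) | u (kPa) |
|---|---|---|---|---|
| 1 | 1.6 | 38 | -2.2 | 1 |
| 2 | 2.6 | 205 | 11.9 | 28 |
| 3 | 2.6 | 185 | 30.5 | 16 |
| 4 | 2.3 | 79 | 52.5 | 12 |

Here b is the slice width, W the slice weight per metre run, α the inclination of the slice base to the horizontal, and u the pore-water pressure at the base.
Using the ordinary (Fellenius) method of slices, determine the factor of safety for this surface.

Ordinary method of slices: FS = Σ[c'·Δl_i + (W_i cosα_i − u_i·Δl_i)·tanφ'] / Σ W_i sinα_i, with Δl_i = b_i / cosα_i.
Slice 1: Δl = 1.6/cos(-2.2°) = 1.601 m; N'_1 = 38·cos(-2.2°) − 1·1.601 = 36.4; c'Δl = 8.01; W sinα = -1.5
Slice 2: Δl = 2.6/cos11.9° = 2.657 m; N'_2 = 205·cos11.9° − 28·2.657 = 126.2; c'Δl = 13.29; W sinα = 42.3
Slice 3: Δl = 2.6/cos30.5° = 3.018 m; N'_3 = 185·cos30.5° − 16·3.018 = 111.1; c'Δl = 15.09; W sinα = 93.9
Slice 4: Δl = 2.3/cos52.5° = 3.778 m; N'_4 = 79·cos52.5° − 12·3.778 = 2.8; c'Δl = 18.89; W sinα = 62.7
Σc'Δl = 55.3 kN/m; ΣN' = 276.4 kN/m; ΣW sinα = 197.4 kN/m
Resisting = 55.3 + 276.4·tan26.8° = 55.3 + 139.6 = 194.9 kN/m
FS = 194.9 / 197.4 = 0.987

FS = 0.99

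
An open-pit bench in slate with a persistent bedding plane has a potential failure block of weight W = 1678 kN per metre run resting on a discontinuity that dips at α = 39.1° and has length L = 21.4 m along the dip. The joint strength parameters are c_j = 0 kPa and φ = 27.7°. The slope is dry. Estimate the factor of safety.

Resolving the block weight along and normal to the plane and applying the Mohr–Coulomb strength on the joint:
N' = W cosα = 1678·cos39.1° = 1302.2 kN/m
Driving force T = W sinα = 1678·sin39.1° = 1058.3 kN/m
Resisting force R = c_j·L + N'·tanφ = 0·21.4 + 1302.2·tan27.7° = 0.0 + 683.7 = 683.7 kN/m
FS = R / T = 683.7 / 1058.3 = 0.646

FS = 0.65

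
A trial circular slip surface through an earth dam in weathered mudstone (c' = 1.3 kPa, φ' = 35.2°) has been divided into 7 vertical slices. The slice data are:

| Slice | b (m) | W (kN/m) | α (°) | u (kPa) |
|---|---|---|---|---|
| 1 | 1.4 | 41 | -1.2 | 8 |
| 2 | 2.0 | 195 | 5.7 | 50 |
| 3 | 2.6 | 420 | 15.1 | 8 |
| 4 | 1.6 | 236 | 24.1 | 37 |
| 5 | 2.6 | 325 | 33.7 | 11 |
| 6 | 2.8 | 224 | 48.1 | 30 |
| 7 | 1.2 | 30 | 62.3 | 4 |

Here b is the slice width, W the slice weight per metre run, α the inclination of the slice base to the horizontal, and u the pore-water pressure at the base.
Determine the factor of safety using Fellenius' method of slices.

FS = 1.13

Ordinary method of slices: FS = Σ[c'·Δl_i + (W_i cosα_i − u_i·Δl_i)·tanφ'] / Σ W_i sinα_i, with Δl_i = b_i / cosα_i.
Slice 1: Δl = 1.4/cos(-1.2°) = 1.400 m; N'_1 = 41·cos(-1.2°) − 8·1.400 = 29.8; c'Δl = 1.82; W sinα = -0.9
Slice 2: Δl = 2.0/cos5.7° = 2.010 m; N'_2 = 195·cos5.7° − 50·2.010 = 93.5; c'Δl = 2.61; W sinα = 19.4
Slice 3: Δl = 2.6/cos15.1° = 2.693 m; N'_3 = 420·cos15.1° − 8·2.693 = 384.0; c'Δl = 3.50; W sinα = 109.4
Slice 4: Δl = 1.6/cos24.1° = 1.753 m; N'_4 = 236·cos24.1° − 37·1.753 = 150.6; c'Δl = 2.28; W sinα = 96.4
Slice 5: Δl = 2.6/cos33.7° = 3.125 m; N'_5 = 325·cos33.7° − 11·3.125 = 236.0; c'Δl = 4.06; W sinα = 180.3
Slice 6: Δl = 2.8/cos48.1° = 4.193 m; N'_6 = 224·cos48.1° − 30·4.193 = 23.8; c'Δl = 5.45; W sinα = 166.7
Slice 7: Δl = 1.2/cos62.3° = 2.582 m; N'_7 = 30·cos62.3° − 4·2.582 = 3.6; c'Δl = 3.36; W sinα = 26.6
Σc'Δl = 23.1 kN/m; ΣN' = 921.3 kN/m; ΣW sinα = 597.9 kN/m
Resisting = 23.1 + 921.3·tan35.2° = 23.1 + 649.9 = 673.0 kN/m
FS = 673.0 / 597.9 = 1.126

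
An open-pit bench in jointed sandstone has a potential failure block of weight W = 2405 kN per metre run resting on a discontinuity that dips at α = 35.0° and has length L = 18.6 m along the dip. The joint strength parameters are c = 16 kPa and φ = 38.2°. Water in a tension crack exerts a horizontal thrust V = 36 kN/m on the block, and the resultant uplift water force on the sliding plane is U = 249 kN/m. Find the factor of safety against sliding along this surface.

FS = 1.16

Resolving the block weight along and normal to the plane and applying the Mohr–Coulomb strength on the joint:
N' = W cosα − U − V sinα = 2405·cos35.0° − 249 − 36·sin35.0° = 1700.4 kN/m
Driving force T = W sinα + V cosα = 2405·sin35.0° + 36·cos35.0° = 1408.9 kN/m
Resisting force R = c·L + N'·tanφ = 16·18.6 + 1700.4·tan38.2° = 297.6 + 1338.1 = 1635.7 kN/m
FS = R / T = 1635.7 / 1408.9 = 1.161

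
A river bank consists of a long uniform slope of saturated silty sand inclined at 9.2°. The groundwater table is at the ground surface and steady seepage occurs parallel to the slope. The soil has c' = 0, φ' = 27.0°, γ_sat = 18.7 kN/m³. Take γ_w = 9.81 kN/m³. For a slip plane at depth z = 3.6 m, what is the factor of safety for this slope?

FS = 1.50

With seepage parallel to the slope and the water table at the surface, the effective normal stress on the slip plane uses the buoyant unit weight γ' = γ_sat − γ_w while the driving shear stress uses γ_sat:
FS = [c' + γ' z cos²β tanφ'] / [γ_sat z sinβ cosβ]
(For c' = 0 this reduces to FS = (γ'/γ_sat)·tanφ'/tanβ.)
γ' = 18.7 − 9.81 = 8.89 kN/m³
Numerator = 0.0 + 8.89·3.6·cos²9.2°·tan27.0° = 0.0 + 8.89·3.6·0.9744·0.5095 = 15.890 kPa
Denominator = 18.7·3.6·sin9.2°·cos9.2° = 18.7·3.6·0.1599·0.9871 = 10.625 kPa
FS = 15.890 / 10.625 = 1.496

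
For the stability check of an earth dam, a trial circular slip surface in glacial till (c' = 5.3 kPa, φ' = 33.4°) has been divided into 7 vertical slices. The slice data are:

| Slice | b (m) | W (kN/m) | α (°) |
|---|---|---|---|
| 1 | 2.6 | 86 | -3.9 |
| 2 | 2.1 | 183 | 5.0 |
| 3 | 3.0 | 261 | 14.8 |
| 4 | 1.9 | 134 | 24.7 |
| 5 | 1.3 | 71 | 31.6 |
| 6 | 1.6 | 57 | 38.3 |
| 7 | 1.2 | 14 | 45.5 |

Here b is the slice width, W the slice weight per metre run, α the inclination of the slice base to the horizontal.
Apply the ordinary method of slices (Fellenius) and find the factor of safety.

FS = 2.69

Ordinary method of slices: FS = Σ[c'·Δl_i + (W_i cosα_i)·tanφ'] / Σ W_i sinα_i, with Δl_i = b_i / cosα_i.
Slice 1: Δl = 2.6/cos(-3.9°) = 2.606 m; N'_1 = 86·cos(-3.9°) = 85.8; c'Δl = 13.81; W sinα = -5.8
Slice 2: Δl = 2.1/cos5.0° = 2.108 m; N'_2 = 183·cos5.0° = 182.3; c'Δl = 11.17; W sinα = 15.9
Slice 3: Δl = 3.0/cos14.8° = 3.103 m; N'_3 = 261·cos14.8° = 252.3; c'Δl = 16.45; W sinα = 66.7
Slice 4: Δl = 1.9/cos24.7° = 2.091 m; N'_4 = 134·cos24.7° = 121.7; c'Δl = 11.08; W sinα = 56.0
Slice 5: Δl = 1.3/cos31.6° = 1.526 m; N'_5 = 71·cos31.6° = 60.5; c'Δl = 8.09; W sinα = 37.2
Slice 6: Δl = 1.6/cos38.3° = 2.039 m; N'_6 = 57·cos38.3° = 44.7; c'Δl = 10.81; W sinα = 35.3
Slice 7: Δl = 1.2/cos45.5° = 1.712 m; N'_7 = 14·cos45.5° = 9.8; c'Δl = 9.07; W sinα = 10.0
Σc'Δl = 80.5 kN/m; ΣN' = 757.2 kN/m; ΣW sinα = 215.3 kN/m
Resisting = 80.5 + 757.2·tan33.4° = 80.5 + 499.3 = 579.8 kN/m
FS = 579.8 / 215.3 = 2.693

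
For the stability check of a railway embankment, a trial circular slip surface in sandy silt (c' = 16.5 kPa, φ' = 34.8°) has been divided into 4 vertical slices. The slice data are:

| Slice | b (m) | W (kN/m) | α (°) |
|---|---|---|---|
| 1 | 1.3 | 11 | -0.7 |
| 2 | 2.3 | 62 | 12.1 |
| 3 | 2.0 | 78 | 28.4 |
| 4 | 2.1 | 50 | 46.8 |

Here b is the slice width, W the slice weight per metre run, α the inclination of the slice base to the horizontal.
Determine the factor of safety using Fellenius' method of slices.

Ordinary method of slices: FS = Σ[c'·Δl_i + (W_i cosα_i)·tanφ'] / Σ W_i sinα_i, with Δl_i = b_i / cosα_i.
Slice 1: Δl = 1.3/cos(-0.7°) = 1.300 m; N'_1 = 11·cos(-0.7°) = 11.0; c'Δl = 21.45; W sinα = -0.1
Slice 2: Δl = 2.3/cos12.1° = 2.352 m; N'_2 = 62·cos12.1° = 60.6; c'Δl = 38.81; W sinα = 13.0
Slice 3: Δl = 2.0/cos28.4° = 2.274 m; N'_3 = 78·cos28.4° = 68.6; c'Δl = 37.51; W sinα = 37.1
Slice 4: Δl = 2.1/cos46.8° = 3.068 m; N'_4 = 50·cos46.8° = 34.2; c'Δl = 50.62; W sinα = 36.4
Σc'Δl = 148.4 kN/m; ΣN' = 174.5 kN/m; ΣW sinα = 86.4 kN/m
Resisting = 148.4 + 174.5·tan34.8° = 148.4 + 121.3 = 269.7 kN/m
FS = 269.7 / 86.4 = 3.121

FS = 3.12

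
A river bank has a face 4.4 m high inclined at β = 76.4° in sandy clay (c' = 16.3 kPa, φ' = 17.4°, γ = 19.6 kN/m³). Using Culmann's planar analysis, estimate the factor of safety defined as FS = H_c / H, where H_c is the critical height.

H_c = (4c'/γ) · sinβ cosφ' / [1 − cos(β − φ')]
    = (4·16.3/19.6) · sin76.4°·cos17.4° / [1 − cos59.0°]
    = 3.327 · 0.9275 / 0.4850 = 6.36 m
FS = H_c / H = 6.36 / 4.4 = 1.446

FS = 1.45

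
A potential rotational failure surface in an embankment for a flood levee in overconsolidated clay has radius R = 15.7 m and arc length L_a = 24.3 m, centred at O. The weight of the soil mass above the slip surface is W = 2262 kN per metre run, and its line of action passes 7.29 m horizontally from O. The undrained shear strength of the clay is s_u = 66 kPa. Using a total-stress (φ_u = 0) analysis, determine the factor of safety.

FS = 1.53

Taking moments about the centre O, the resisting moment is provided by the undrained shear strength acting along the arc:
M_R = s_u·L_a·R = 66·24.30·15.7 = 25179.7 kN·m/m
M_D = W·d = 2262·7.29 = 16490.0 kN·m/m
FS = M_R / M_D = 25179.7 / 16490.0 = 1.527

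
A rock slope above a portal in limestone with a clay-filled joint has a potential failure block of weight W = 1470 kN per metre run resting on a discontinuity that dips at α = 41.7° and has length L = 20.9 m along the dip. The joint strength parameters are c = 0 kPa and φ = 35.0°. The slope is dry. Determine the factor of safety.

FS = 0.79

Resolving the block weight along and normal to the plane and applying the Mohr–Coulomb strength on the joint:
N' = W cosα = 1470·cos41.7° = 1097.6 kN/m
Driving force T = W sinα = 1470·sin41.7° = 977.9 kN/m
Resisting force R = c·L + N'·tanφ = 0·20.9 + 1097.6·tan35.0° = 0.0 + 768.5 = 768.5 kN/m
FS = R / T = 768.5 / 977.9 = 0.786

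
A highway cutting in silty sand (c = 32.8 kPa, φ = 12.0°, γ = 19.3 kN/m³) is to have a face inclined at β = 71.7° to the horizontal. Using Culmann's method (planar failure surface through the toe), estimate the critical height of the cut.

Culmann's analysis gives the critical failure plane at α_cr = (β + φ)/2 = (71.7 + 12.0)/2 = 41.9°, and the critical height
H_c = (4c/γ) · sinβ cosφ / [1 − cos(β − φ)]
    = (4·32.8/19.3) · sin71.7°·cos12.0° / [1 − cos(59.7°)]
    = 6.798 · 0.9494·0.9781 / [1 − 0.5045]
    = 6.798 · 0.9287 / 0.4955
    = 12.74 m

H_c = 12.74 m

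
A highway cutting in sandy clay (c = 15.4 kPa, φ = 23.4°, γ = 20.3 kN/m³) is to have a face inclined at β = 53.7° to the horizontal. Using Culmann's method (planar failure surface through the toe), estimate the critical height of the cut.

H_c = 16.43 m

Culmann's analysis gives the critical failure plane at α_cr = (β + φ)/2 = (53.7 + 23.4)/2 = 38.5°, and the critical height
H_c = (4c/γ) · sinβ cosφ / [1 − cos(β − φ)]
    = (4·15.4/20.3) · sin53.7°·cos23.4° / [1 − cos(30.3°)]
    = 3.034 · 0.8059·0.9178 / [1 − 0.8634]
    = 3.034 · 0.7396 / 0.1366
    = 16.43 m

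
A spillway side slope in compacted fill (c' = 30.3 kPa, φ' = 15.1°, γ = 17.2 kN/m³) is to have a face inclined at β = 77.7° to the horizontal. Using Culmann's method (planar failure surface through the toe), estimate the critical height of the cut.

H_c = 12.31 m

Culmann's analysis gives the critical failure plane at α_cr = (β + φ')/2 = (77.7 + 15.1)/2 = 46.4°, and the critical height
H_c = (4c'/γ) · sinβ cosφ' / [1 − cos(β − φ')]
    = (4·30.3/17.2) · sin77.7°·cos15.1° / [1 − cos(62.6°)]
    = 7.047 · 0.9770·0.9655 / [1 − 0.4602]
    = 7.047 · 0.9433 / 0.5398
    = 12.31 m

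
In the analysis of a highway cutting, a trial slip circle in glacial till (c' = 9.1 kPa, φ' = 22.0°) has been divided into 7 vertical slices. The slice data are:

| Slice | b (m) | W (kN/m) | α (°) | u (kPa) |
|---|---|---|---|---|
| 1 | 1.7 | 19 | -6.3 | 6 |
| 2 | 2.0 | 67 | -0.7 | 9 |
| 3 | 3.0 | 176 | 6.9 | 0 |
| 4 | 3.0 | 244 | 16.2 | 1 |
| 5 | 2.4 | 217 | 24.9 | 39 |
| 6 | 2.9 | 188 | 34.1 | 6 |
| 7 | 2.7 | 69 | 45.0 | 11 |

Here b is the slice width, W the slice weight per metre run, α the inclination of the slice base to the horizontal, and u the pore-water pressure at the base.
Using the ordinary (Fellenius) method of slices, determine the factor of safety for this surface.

FS = 1.39

Ordinary method of slices: FS = Σ[c'·Δl_i + (W_i cosα_i − u_i·Δl_i)·tanφ'] / Σ W_i sinα_i, with Δl_i = b_i / cosα_i.
Slice 1: Δl = 1.7/cos(-6.3°) = 1.710 m; N'_1 = 19·cos(-6.3°) − 6·1.710 = 8.6; c'Δl = 15.56; W sinα = -2.1
Slice 2: Δl = 2.0/cos(-0.7°) = 2.000 m; N'_2 = 67·cos(-0.7°) − 9·2.000 = 49.0; c'Δl = 18.20; W sinα = -0.8
Slice 3: Δl = 3.0/cos6.9° = 3.022 m; N'_3 = 176·cos6.9° − 0·3.022 = 174.7; c'Δl = 27.50; W sinα = 21.1
Slice 4: Δl = 3.0/cos16.2° = 3.124 m; N'_4 = 244·cos16.2° − 1·3.124 = 231.2; c'Δl = 28.43; W sinα = 68.1
Slice 5: Δl = 2.4/cos24.9° = 2.646 m; N'_5 = 217·cos24.9° − 39·2.646 = 93.6; c'Δl = 24.08; W sinα = 91.4
Slice 6: Δl = 2.9/cos34.1° = 3.502 m; N'_6 = 188·cos34.1° − 6·3.502 = 134.7; c'Δl = 31.87; W sinα = 105.4
Slice 7: Δl = 2.7/cos45.0° = 3.818 m; N'_7 = 69·cos45.0° − 11·3.818 = 6.8; c'Δl = 34.75; W sinα = 48.8
Σc'Δl = 180.4 kN/m; ΣN' = 698.6 kN/m; ΣW sinα = 331.9 kN/m
Resisting = 180.4 + 698.6·tan22.0° = 180.4 + 282.3 = 462.6 kN/m
FS = 462.6 / 331.9 = 1.394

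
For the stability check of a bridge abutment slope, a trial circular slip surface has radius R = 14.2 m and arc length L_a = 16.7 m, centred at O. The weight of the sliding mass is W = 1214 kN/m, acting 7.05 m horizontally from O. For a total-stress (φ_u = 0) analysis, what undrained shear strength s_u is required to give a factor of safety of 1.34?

FS = s_u·L_a·R / (W·d), so s_u = FS·W·d / (L_a·R).
s_u = 1.34·1214·7.05 / (16.70·14.2) = 11468.7 / 237.14 = 48.36 kPa

s_u = 48.4 kPa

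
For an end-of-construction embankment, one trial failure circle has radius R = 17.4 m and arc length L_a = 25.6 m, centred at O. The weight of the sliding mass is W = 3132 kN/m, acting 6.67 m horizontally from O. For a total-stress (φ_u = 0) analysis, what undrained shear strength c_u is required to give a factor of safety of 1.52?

c_u = 71.3 kPa

FS = c_u·L_a·R / (W·d), so c_u = FS·W·d / (L_a·R).
c_u = 1.52·3132·6.67 / (25.60·17.4) = 31753.5 / 445.44 = 71.29 kPa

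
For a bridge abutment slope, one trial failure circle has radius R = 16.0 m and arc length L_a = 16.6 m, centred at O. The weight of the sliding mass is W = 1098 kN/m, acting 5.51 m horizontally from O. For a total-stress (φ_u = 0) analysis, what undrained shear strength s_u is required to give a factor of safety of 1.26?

FS = s_u·L_a·R / (W·d), so s_u = FS·W·d / (L_a·R).
s_u = 1.26·1098·5.51 / (16.60·16.0) = 7623.0 / 265.60 = 28.70 kPa

s_u = 28.7 kPa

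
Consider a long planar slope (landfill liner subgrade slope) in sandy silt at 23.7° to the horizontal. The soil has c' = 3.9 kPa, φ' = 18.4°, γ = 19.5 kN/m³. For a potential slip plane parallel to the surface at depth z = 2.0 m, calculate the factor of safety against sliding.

For an infinite slope with a slip plane parallel to the surface (no pore pressure): FS = [c' + γz cos²β tanφ'] / [γz sinβ cosβ].
γz = 19.5·2.0 = 39.00 kN/m²
Numerator = 3.9 + 39.00·cos²23.7°·tan18.4° = 3.9 + 39.00·0.8384·0.3327 = 14.778 kPa
Denominator = 39.00·sin23.7°·cos23.7° = 39.00·0.4019·0.9157 = 14.354 kPa
FS = 14.778 / 14.354 = 1.030

FS = 1.03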